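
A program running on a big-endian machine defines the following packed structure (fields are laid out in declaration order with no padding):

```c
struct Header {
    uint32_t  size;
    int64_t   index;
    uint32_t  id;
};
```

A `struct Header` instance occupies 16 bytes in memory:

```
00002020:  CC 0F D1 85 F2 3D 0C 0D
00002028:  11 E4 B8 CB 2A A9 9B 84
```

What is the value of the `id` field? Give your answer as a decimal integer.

715758468

`id` follows `size` (4 B), `index` (8 B), so it starts at offset 4 + 8 = 12 and occupies 4 bytes.
Bytes at offsets 12..15: 2A A9 9B 84.
In big-endian order the high byte comes first in memory.
The bytes are already most-significant first: 0x2AA99B84.
0x2AA99B84 = 715758468.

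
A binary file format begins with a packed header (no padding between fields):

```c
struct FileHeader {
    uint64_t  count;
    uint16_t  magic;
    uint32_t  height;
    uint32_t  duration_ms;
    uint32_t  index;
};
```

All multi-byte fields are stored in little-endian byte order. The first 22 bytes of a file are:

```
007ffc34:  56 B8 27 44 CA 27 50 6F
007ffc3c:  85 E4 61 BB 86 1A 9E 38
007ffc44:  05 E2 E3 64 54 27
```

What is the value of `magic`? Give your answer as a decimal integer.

58501

`magic` follows `count` (8 bytes), so it starts at byte offset 8 and occupies 2 bytes.
Bytes at offsets 8..9: 85 E4.
In little-endian order the low byte comes first in memory.
Reassemble most-significant byte first: E4 85 → 0xE485.
0xE485 = 58501.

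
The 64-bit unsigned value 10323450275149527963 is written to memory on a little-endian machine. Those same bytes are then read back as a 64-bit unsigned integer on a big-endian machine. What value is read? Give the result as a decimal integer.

11185730131815777423

10323450275149527963 in 64-bit hexadecimal is 0x8F4443544AB23B9B.
Stored little-endian, the bytes at ascending addresses are 9B 3B B2 4A 54 43 44 8F.
Read back as big-endian, the last byte is least significant, giving 0x9B3BB24A5443448F.
0x9B3BB24A5443448F = 11185730131815777423.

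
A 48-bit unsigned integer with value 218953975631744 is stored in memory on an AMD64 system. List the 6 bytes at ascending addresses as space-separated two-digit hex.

218953975631744 in hexadecimal, padded to 48 bits, is 0xC72331F08F80.
Split into bytes (most-significant first): C7 23 31 F0 8F 80.
In little-endian order the low byte comes first in memory.
So at ascending addresses the bytes are 80 8F F0 31 23 C7.

80 8F F0 31 23 C7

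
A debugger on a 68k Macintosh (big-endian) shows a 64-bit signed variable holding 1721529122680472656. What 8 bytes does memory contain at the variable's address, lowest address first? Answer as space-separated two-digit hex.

17 E4 19 9D B3 DC 04 50

1721529122680472656 in hexadecimal, padded to 64 bits, is 0x17E4199DB3DC0450.
Split into bytes (most-significant first): 17 E4 19 9D B3 DC 04 50.
Big-endian stores the most-significant byte at the lowest address.
So the memory order matches the most-significant-first order: 17 E4 19 9D B3 DC 04 50.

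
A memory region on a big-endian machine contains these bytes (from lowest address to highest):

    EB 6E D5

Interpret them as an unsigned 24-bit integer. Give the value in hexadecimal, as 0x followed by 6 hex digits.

0xEB6ED5

In big-endian order the high byte comes first in memory.
The bytes are already most-significant first: 0xEB6ED5.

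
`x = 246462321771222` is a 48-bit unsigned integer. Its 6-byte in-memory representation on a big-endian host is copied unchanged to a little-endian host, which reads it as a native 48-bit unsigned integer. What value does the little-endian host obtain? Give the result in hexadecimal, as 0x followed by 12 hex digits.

246462321771222 in 48-bit hexadecimal is 0xE027FB23C2D6.
Stored big-endian, the bytes at ascending addresses are E0 27 FB 23 C2 D6.
Read back as little-endian, the first byte is least significant, giving 0xD6C223FB27E0.

0xD6C223FB27E0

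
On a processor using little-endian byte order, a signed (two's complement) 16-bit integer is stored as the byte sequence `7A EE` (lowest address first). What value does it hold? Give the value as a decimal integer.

In little-endian order the low byte comes first in memory.
Reassemble most-significant byte first: EE 7A → 0xEE7A.
Top bit is set, so as a signed 16-bit value this is 0xEE7A − 2^16 = -4486.

-4486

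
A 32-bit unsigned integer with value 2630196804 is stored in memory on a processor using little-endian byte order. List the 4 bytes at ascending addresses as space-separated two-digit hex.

44 9E C5 9C

2630196804 in hexadecimal, padded to 32 bits, is 0x9CC59E44.
Split into bytes (most-significant first): 9C C5 9E 44.
In little-endian order the low byte comes first in memory.
So at ascending addresses the bytes are 44 9E C5 9C.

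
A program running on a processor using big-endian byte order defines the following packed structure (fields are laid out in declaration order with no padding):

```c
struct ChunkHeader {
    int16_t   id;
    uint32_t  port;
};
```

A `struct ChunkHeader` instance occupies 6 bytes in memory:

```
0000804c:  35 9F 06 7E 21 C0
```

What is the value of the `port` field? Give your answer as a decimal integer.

`port` follows `id` (2 bytes), so it starts at byte offset 2 and occupies 4 bytes.
Bytes at offsets 2..5: 06 7E 21 C0.
Big-endian stores the most-significant byte at the lowest address.
The bytes are already most-significant first: 0x067E21C0.
0x067E21C0 = 108929472.

108929472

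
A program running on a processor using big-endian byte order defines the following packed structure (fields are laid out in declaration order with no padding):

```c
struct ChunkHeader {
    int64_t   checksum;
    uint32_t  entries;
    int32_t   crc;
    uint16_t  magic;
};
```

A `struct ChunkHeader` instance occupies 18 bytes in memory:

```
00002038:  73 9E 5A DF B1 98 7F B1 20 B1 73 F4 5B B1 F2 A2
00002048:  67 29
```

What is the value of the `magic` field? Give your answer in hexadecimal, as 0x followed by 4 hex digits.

`magic` follows `checksum` (8 B), `entries` (4 B), `crc` (4 B), so it starts at offset 8 + 4 + 4 = 16 and occupies 2 bytes.
Bytes at offsets 16..17: 67 29.
Big-endian: lowest address holds the most-significant byte.
The bytes are already most-significant first: 0x6729.

0x6729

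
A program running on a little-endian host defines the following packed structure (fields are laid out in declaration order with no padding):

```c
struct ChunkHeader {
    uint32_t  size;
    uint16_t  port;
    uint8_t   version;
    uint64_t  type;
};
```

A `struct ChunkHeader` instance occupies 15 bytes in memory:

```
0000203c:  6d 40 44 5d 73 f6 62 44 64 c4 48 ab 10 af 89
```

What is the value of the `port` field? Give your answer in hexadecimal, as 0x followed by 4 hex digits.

`port` follows `size` (4 bytes), so it starts at byte offset 4 and occupies 2 bytes.
Bytes at offsets 4..5: 73 F6.
Little-endian: lowest address holds the least-significant byte.
Reassemble most-significant byte first: F6 73 → 0xF673.

0xF673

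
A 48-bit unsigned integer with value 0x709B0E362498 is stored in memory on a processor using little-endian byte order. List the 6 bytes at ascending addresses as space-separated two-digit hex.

Split into bytes (most-significant first): 70 9B 0E 36 24 98.
Little-endian stores the least-significant byte at the lowest address.
So at ascending addresses the bytes are 98 24 36 0E 9B 70.

98 24 36 0E 9B 70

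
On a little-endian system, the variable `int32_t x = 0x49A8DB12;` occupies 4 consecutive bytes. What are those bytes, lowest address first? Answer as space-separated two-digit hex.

Split into bytes (most-significant first): 49 A8 DB 12.
Little-endian: lowest address holds the least-significant byte.
So at ascending addresses the bytes are 12 DB A8 49.

12 DB A8 49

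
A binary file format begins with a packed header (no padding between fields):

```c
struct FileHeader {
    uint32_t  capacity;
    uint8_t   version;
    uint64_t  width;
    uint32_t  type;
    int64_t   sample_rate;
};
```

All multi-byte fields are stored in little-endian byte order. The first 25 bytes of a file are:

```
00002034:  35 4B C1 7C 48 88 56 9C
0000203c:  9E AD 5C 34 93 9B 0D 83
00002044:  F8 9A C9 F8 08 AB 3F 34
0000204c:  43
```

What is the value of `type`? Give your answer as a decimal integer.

4169338267

`type` follows `capacity` (4 B), `version` (1 B), `width` (8 B), so it starts at offset 4 + 1 + 8 = 13 and occupies 4 bytes.
Bytes at offsets 13..16: 9B 0D 83 F8.
In little-endian order the low byte comes first in memory.
Reassemble most-significant byte first: F8 83 0D 9B → 0xF8830D9B.
0xF8830D9B = 4169338267.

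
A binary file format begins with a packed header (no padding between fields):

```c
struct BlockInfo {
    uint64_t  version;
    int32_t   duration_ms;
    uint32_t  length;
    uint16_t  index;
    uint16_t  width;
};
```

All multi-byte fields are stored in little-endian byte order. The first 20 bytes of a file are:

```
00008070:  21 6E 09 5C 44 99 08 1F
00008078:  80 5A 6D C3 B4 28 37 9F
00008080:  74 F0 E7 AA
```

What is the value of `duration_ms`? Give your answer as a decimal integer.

`duration_ms` follows `version` (8 bytes), so it starts at byte offset 8 and occupies 4 bytes.
Bytes at offsets 8..11: 80 5A 6D C3.
Little-endian stores the least-significant byte at the lowest address.
Reassemble most-significant byte first: C3 6D 5A 80 → 0xC36D5A80.
Top bit is set, so as a signed 32-bit value this is 0xC36D5A80 − 2^32 = -1016243584.

-1016243584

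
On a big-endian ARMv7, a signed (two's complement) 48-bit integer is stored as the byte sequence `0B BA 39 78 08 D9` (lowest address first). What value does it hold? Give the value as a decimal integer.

Big-endian stores the most-significant byte at the lowest address.
The bytes are already most-significant first: 0x0BBA397808D9.
0x0BBA397808D9 = 12894455990489.

12894455990489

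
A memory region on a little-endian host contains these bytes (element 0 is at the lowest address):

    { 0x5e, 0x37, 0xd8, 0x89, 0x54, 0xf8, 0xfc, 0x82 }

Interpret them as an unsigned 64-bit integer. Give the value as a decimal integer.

Little-endian: lowest address holds the least-significant byte.
Reassemble most-significant byte first: 82 FC F8 54 89 D8 37 5E → 0x82FCF85489D8375E.
0x82FCF85489D8375E = 9438691961035306846.

9438691961035306846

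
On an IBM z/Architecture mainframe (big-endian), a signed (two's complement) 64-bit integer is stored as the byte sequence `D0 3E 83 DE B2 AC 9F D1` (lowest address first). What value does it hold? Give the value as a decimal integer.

-3441168072760844335

In big-endian order the high byte comes first in memory.
The bytes are already most-significant first: 0xD03E83DEB2AC9FD1.
Top bit is set, so as a signed 64-bit value this is 0xD03E83DEB2AC9FD1 − 2^64 = -3441168072760844335.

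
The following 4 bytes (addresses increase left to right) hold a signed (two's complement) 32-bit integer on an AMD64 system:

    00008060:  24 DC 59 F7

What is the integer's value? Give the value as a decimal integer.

Little-endian: lowest address holds the least-significant byte.
Reassemble most-significant byte first: F7 59 DC 24 → 0xF759DC24.
Top bit is set, so as a signed 32-bit value this is 0xF759DC24 − 2^32 = -145105884.

-145105884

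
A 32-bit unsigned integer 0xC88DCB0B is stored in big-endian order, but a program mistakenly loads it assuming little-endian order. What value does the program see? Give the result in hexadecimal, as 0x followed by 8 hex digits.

Stored big-endian, the bytes at ascending addresses are C8 8D CB 0B.
Read back as little-endian, the first byte is least significant, giving 0x0BCB8DC8.

0x0BCB8DC8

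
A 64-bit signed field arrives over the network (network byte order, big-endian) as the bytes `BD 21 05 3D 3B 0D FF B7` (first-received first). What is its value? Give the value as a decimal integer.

-4818564365767802953

Big-endian: lowest address holds the most-significant byte.
The bytes are already most-significant first: 0xBD21053D3B0DFFB7.
Top bit is set, so as a signed 64-bit value this is 0xBD21053D3B0DFFB7 − 2^64 = -4818564365767802953.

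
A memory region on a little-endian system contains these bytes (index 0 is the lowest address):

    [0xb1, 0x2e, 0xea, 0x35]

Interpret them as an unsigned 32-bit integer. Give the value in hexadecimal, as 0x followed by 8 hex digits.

0x35EA2EB1

In little-endian order the low byte comes first in memory.
Reassemble most-significant byte first: 35 EA 2E B1 → 0x35EA2EB1.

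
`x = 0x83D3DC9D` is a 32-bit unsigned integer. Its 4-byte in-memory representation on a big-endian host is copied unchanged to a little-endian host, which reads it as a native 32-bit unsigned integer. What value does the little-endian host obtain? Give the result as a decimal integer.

2648494979

Stored big-endian, the bytes at ascending addresses are 83 D3 DC 9D.
Read back as little-endian, the first byte is least significant, giving 0x9DDCD383.
0x9DDCD383 = 2648494979.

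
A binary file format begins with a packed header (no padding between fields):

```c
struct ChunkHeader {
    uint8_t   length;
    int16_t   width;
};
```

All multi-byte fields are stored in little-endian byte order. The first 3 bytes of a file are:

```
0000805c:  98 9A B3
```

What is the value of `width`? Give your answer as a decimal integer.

`width` follows `length` (1 byte), so it starts at byte offset 1 and occupies 2 bytes.
Bytes at offsets 1..2: 9A B3.
Little-endian stores the least-significant byte at the lowest address.
Reassemble most-significant byte first: B3 9A → 0xB39A.
Top bit is set, so as a signed 16-bit value this is 0xB39A − 2^16 = -19558.

-19558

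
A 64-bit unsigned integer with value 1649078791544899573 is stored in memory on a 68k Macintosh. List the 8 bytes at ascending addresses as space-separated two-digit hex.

1649078791544899573 in hexadecimal, padded to 64 bits, is 0x16E2B46C78AA07F5.
Split into bytes (most-significant first): 16 E2 B4 6C 78 AA 07 F5.
Big-endian stores the most-significant byte at the lowest address.
So the memory order matches the most-significant-first order: 16 E2 B4 6C 78 AA 07 F5.

16 E2 B4 6C 78 AA 07 F5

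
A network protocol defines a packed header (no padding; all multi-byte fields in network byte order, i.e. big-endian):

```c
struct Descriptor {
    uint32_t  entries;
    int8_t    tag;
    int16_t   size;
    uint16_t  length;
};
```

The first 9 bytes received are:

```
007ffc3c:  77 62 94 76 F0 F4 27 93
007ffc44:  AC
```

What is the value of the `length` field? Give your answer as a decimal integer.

37804

`length` follows `entries` (4 B), `tag` (1 B), `size` (2 B), so it starts at offset 4 + 1 + 2 = 7 and occupies 2 bytes.
Bytes at offsets 7..8: 93 AC.
In big-endian order the high byte comes first in memory.
The bytes are already most-significant first: 0x93AC.
0x93AC = 37804.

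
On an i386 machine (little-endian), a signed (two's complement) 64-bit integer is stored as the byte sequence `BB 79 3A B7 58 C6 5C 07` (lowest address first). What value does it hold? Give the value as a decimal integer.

530516940456360379

Little-endian: lowest address holds the least-significant byte.
Reassemble most-significant byte first: 07 5C C6 58 B7 3A 79 BB → 0x075CC658B73A79BB.
0x075CC658B73A79BB = 530516940456360379.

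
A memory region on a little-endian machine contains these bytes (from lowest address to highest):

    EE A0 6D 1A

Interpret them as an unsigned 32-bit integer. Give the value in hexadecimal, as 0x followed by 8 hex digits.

0x1A6DA0EE

Little-endian stores the least-significant byte at the lowest address.
Reassemble most-significant byte first: 1A 6D A0 EE → 0x1A6DA0EE.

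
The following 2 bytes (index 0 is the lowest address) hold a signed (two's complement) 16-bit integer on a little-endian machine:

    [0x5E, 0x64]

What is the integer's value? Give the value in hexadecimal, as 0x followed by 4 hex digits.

0x645E

In little-endian order the low byte comes first in memory.
Reassemble most-significant byte first: 64 5E → 0x645E.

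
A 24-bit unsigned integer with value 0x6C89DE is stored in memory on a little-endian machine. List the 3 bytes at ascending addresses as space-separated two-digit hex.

DE 89 6C

Split into bytes (most-significant first): 6C 89 DE.
In little-endian order the low byte comes first in memory.
So at ascending addresses the bytes are DE 89 6C.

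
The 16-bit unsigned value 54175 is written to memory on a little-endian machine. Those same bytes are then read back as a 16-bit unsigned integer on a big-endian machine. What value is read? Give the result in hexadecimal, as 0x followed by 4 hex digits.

0x9FD3

54175 in 16-bit hexadecimal is 0xD39F.
Stored little-endian, the bytes at ascending addresses are 9F D3.
Read back as big-endian, the last byte is least significant, giving 0x9FD3.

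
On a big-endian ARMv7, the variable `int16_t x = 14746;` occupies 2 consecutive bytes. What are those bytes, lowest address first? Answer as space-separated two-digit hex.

14746 in hexadecimal, padded to 16 bits, is 0x399A.
Split into bytes (most-significant first): 39 9A.
In big-endian order the high byte comes first in memory.
So the memory order matches the most-significant-first order: 39 9A.

39 9A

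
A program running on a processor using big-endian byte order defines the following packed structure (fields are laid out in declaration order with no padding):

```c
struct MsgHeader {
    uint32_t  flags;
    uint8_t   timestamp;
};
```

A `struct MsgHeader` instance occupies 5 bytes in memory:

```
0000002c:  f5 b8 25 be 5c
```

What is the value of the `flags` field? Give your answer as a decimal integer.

`flags` is the first field, at byte offset 0, occupying 4 bytes.
Bytes at offsets 0..3: F5 B8 25 BE.
Big-endian stores the most-significant byte at the lowest address.
The bytes are already most-significant first: 0xF5B825BE.
0xF5B825BE = 4122486206.

4122486206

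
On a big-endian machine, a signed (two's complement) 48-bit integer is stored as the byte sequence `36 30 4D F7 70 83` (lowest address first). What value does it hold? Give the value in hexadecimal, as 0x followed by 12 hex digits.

0x36304DF77083

Big-endian: lowest address holds the most-significant byte.
The bytes are already most-significant first: 0x36304DF77083.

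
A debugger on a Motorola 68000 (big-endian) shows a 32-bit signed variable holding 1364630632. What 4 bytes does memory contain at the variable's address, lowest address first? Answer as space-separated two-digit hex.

51 56 9C 68

1364630632 in hexadecimal, padded to 32 bits, is 0x51569C68.
Split into bytes (most-significant first): 51 56 9C 68.
In big-endian order the high byte comes first in memory.
So the memory order matches the most-significant-first order: 51 56 9C 68.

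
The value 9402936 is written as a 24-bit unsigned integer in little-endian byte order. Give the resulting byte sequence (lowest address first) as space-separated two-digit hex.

9402936 in hexadecimal, padded to 24 bits, is 0x8F7A38.
Split into bytes (most-significant first): 8F 7A 38.
Little-endian stores the least-significant byte at the lowest address.
So at ascending addresses the bytes are 38 7A 8F.

38 7A 8F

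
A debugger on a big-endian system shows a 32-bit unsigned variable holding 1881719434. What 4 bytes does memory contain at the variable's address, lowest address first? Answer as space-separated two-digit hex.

70 28 C2 8A

1881719434 in hexadecimal, padded to 32 bits, is 0x7028C28A.
Split into bytes (most-significant first): 70 28 C2 8A.
In big-endian order the high byte comes first in memory.
So the memory order matches the most-significant-first order: 70 28 C2 8A.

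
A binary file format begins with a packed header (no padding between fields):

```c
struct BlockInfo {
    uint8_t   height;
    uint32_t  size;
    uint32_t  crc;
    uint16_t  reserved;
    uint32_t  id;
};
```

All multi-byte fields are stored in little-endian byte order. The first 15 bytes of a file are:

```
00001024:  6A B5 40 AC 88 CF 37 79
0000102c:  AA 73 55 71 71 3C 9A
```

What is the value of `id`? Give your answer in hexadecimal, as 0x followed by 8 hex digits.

`id` follows `height` (1 B), `size` (4 B), `crc` (4 B), `reserved` (2 B), so it starts at offset 1 + 4 + 4 + 2 = 11 and occupies 4 bytes.
Bytes at offsets 11..14: 71 71 3C 9A.
Little-endian stores the least-significant byte at the lowest address.
Reassemble most-significant byte first: 9A 3C 71 71 → 0x9A3C7171.

0x9A3C7171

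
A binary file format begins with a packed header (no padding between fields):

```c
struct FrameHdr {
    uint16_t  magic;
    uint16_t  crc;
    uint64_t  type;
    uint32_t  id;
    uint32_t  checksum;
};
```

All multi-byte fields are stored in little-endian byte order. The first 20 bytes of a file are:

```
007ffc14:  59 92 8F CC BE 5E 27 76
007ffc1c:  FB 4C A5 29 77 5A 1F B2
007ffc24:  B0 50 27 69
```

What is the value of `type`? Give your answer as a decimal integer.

3000889369615097534

`type` follows `magic` (2 B), `crc` (2 B), so it starts at offset 2 + 2 = 4 and occupies 8 bytes.
Bytes at offsets 4..11: BE 5E 27 76 FB 4C A5 29.
Little-endian: lowest address holds the least-significant byte.
Reassemble most-significant byte first: 29 A5 4C FB 76 27 5E BE → 0x29A54CFB76275EBE.
0x29A54CFB76275EBE = 3000889369615097534.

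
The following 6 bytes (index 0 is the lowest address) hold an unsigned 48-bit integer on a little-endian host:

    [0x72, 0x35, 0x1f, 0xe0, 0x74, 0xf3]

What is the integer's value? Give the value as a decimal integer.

In little-endian order the low byte comes first in memory.
Reassemble most-significant byte first: F3 74 E0 1F 35 72 → 0xF374E01F3572.
0xF374E01F3572 = 267683301897586.

267683301897586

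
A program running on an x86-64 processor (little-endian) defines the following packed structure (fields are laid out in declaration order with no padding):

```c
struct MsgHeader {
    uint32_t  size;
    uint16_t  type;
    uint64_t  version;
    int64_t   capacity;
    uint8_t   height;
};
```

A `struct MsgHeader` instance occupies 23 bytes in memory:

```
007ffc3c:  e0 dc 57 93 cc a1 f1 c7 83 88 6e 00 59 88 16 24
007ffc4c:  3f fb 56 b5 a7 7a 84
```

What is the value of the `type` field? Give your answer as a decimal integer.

`type` follows `size` (4 bytes), so it starts at byte offset 4 and occupies 2 bytes.
Bytes at offsets 4..5: CC A1.
Little-endian stores the least-significant byte at the lowest address.
Reassemble most-significant byte first: A1 CC → 0xA1CC.
0xA1CC = 41420.

41420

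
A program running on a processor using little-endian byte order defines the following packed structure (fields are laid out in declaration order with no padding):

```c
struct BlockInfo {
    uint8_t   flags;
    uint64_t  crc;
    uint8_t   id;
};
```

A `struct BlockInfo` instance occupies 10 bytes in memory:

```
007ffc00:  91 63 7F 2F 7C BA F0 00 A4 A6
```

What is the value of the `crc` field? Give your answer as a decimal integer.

11817710105958252387

`crc` follows `flags` (1 byte), so it starts at byte offset 1 and occupies 8 bytes.
Bytes at offsets 1..8: 63 7F 2F 7C BA F0 00 A4.
Little-endian: lowest address holds the least-significant byte.
Reassemble most-significant byte first: A4 00 F0 BA 7C 2F 7F 63 → 0xA400F0BA7C2F7F63.
0xA400F0BA7C2F7F63 = 11817710105958252387.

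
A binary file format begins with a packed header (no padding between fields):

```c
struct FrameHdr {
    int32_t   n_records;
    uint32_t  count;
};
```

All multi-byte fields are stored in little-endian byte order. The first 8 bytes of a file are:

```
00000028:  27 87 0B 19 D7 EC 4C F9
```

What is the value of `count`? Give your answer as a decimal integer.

`count` follows `n_records` (4 bytes), so it starts at byte offset 4 and occupies 4 bytes.
Bytes at offsets 4..7: D7 EC 4C F9.
Little-endian: lowest address holds the least-significant byte.
Reassemble most-significant byte first: F9 4C EC D7 → 0xF94CECD7.
0xF94CECD7 = 4182568151.

4182568151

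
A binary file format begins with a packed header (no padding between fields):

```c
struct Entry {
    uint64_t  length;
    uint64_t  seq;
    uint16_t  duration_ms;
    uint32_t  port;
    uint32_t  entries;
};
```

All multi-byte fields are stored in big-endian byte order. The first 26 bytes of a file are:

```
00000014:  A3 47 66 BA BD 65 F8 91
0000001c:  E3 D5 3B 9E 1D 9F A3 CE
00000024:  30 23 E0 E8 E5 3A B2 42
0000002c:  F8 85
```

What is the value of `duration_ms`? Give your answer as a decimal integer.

12323

`duration_ms` follows `length` (8 B), `seq` (8 B), so it starts at offset 8 + 8 = 16 and occupies 2 bytes.
Bytes at offsets 16..17: 30 23.
Big-endian stores the most-significant byte at the lowest address.
The bytes are already most-significant first: 0x3023.
0x3023 = 12323.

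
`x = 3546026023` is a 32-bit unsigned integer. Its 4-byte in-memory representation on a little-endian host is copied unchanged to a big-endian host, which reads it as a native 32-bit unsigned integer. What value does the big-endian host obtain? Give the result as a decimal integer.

3546026023 in 32-bit hexadecimal is 0xD35C1027.
Stored little-endian, the bytes at ascending addresses are 27 10 5C D3.
Read back as big-endian, the last byte is least significant, giving 0x27105CD3.
0x27105CD3 = 655383763.

655383763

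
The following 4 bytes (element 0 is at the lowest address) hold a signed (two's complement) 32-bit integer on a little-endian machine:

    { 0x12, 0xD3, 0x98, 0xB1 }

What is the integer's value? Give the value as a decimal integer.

-1315384558

Little-endian stores the least-significant byte at the lowest address.
Reassemble most-significant byte first: B1 98 D3 12 → 0xB198D312.
Top bit is set, so as a signed 32-bit value this is 0xB198D312 − 2^32 = -1315384558.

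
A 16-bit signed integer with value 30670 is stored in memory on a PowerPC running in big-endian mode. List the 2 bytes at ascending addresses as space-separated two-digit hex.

30670 in hexadecimal, padded to 16 bits, is 0x77CE.
Split into bytes (most-significant first): 77 CE.
Big-endian: lowest address holds the most-significant byte.
So the memory order matches the most-significant-first order: 77 CE.

77 CE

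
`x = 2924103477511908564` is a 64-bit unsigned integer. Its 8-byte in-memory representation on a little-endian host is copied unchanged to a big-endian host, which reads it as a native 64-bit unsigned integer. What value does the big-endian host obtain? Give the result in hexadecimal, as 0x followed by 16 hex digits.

2924103477511908564 in 64-bit hexadecimal is 0x2894809EC794ECD4.
Stored little-endian, the bytes at ascending addresses are D4 EC 94 C7 9E 80 94 28.
Read back as big-endian, the last byte is least significant, giving 0xD4EC94C79E809428.

0xD4EC94C79E809428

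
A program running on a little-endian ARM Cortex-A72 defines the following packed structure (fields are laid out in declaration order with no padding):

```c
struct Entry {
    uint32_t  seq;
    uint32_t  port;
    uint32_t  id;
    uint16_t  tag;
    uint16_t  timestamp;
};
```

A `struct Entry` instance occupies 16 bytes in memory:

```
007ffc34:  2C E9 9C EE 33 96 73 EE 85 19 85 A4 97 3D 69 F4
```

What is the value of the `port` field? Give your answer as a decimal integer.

4000552499

`port` follows `seq` (4 bytes), so it starts at byte offset 4 and occupies 4 bytes.
Bytes at offsets 4..7: 33 96 73 EE.
In little-endian order the low byte comes first in memory.
Reassemble most-significant byte first: EE 73 96 33 → 0xEE739633.
0xEE739633 = 4000552499.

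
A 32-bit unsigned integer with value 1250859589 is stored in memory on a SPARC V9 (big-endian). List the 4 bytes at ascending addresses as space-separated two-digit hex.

4A 8E 9A 45

1250859589 in hexadecimal, padded to 32 bits, is 0x4A8E9A45.
Split into bytes (most-significant first): 4A 8E 9A 45.
In big-endian order the high byte comes first in memory.
So the memory order matches the most-significant-first order: 4A 8E 9A 45.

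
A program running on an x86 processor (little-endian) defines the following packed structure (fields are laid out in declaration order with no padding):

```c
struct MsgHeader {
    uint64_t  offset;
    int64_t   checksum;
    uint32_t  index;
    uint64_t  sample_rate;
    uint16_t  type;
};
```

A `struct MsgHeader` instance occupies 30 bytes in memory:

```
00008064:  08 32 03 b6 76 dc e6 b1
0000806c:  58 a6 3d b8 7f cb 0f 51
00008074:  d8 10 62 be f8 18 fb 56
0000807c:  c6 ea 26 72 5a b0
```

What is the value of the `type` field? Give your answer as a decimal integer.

45146

`type` follows `offset` (8 B), `checksum` (8 B), `index` (4 B), `sample_rate` (8 B), so it starts at offset 8 + 8 + 4 + 8 = 28 and occupies 2 bytes.
Bytes at offsets 28..29: 5A B0.
Little-endian: lowest address holds the least-significant byte.
Reassemble most-significant byte first: B0 5A → 0xB05A.
0xB05A = 45146.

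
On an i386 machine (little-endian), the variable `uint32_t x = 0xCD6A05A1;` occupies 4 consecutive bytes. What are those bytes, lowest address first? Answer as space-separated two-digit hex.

A1 05 6A CD

Split into bytes (most-significant first): CD 6A 05 A1.
Little-endian stores the least-significant byte at the lowest address.
So at ascending addresses the bytes are A1 05 6A CD.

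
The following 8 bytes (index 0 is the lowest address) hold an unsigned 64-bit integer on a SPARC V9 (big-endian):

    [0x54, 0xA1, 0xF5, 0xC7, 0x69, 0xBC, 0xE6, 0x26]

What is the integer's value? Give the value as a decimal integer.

In big-endian order the high byte comes first in memory.
The bytes are already most-significant first: 0x54A1F5C769BCE626.
0x54A1F5C769BCE626 = 6098425607257646630.

6098425607257646630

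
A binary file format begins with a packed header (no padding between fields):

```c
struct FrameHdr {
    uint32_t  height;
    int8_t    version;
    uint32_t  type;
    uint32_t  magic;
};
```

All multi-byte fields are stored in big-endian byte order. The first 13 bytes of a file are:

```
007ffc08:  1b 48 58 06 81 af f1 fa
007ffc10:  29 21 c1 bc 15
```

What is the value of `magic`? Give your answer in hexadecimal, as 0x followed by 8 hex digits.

0x21C1BC15

`magic` follows `height` (4 B), `version` (1 B), `type` (4 B), so it starts at offset 4 + 1 + 4 = 9 and occupies 4 bytes.
Bytes at offsets 9..12: 21 C1 BC 15.
Big-endian stores the most-significant byte at the lowest address.
The bytes are already most-significant first: 0x21C1BC15.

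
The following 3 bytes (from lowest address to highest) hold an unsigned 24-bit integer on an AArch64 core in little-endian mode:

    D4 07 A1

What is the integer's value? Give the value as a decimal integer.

10553300

Little-endian stores the least-significant byte at the lowest address.
Reassemble most-significant byte first: A1 07 D4 → 0xA107D4.
0xA107D4 = 10553300.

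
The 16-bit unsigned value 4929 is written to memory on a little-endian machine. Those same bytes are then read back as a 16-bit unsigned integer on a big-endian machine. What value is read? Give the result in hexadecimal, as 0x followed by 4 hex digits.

4929 in 16-bit hexadecimal is 0x1341.
Stored little-endian, the bytes at ascending addresses are 41 13.
Read back as big-endian, the last byte is least significant, giving 0x4113.

0x4113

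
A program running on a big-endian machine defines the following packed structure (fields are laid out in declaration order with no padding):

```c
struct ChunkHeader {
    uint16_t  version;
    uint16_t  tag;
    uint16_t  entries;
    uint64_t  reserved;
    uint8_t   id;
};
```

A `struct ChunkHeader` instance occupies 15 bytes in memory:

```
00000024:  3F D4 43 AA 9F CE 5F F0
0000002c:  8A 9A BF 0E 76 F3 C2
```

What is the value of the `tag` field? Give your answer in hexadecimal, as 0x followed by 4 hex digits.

0x43AA

`tag` follows `version` (2 bytes), so it starts at byte offset 2 and occupies 2 bytes.
Bytes at offsets 2..3: 43 AA.
In big-endian order the high byte comes first in memory.
The bytes are already most-significant first: 0x43AA.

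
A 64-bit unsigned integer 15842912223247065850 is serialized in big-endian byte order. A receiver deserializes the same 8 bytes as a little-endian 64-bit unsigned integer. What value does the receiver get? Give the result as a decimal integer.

15842912223247065850 in 64-bit hexadecimal is 0xDBDD54BA4A55E2FA.
Stored big-endian, the bytes at ascending addresses are DB DD 54 BA 4A 55 E2 FA.
Read back as little-endian, the first byte is least significant, giving 0xFAE2554ABA54DDDB.
0xFAE2554ABA54DDDB = 18078105633660657115.

18078105633660657115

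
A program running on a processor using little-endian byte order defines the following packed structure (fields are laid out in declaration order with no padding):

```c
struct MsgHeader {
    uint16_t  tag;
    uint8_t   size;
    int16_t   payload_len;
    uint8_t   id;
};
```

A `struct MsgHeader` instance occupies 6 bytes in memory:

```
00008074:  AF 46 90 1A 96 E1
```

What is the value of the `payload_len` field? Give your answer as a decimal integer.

-27110

`payload_len` follows `tag` (2 B), `size` (1 B), so it starts at offset 2 + 1 = 3 and occupies 2 bytes.
Bytes at offsets 3..4: 1A 96.
In little-endian order the low byte comes first in memory.
Reassemble most-significant byte first: 96 1A → 0x961A.
Top bit is set, so as a signed 16-bit value this is 0x961A − 2^16 = -27110.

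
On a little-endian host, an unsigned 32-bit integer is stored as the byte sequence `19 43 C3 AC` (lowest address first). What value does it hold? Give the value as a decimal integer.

2898477849

In little-endian order the low byte comes first in memory.
Reassemble most-significant byte first: AC C3 43 19 → 0xACC34319.
0xACC34319 = 2898477849.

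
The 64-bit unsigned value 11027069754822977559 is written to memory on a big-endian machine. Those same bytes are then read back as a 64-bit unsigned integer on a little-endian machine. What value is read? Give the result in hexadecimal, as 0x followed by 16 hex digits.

0x1768ADA184050899

11027069754822977559 in 64-bit hexadecimal is 0x99080584A1AD6817.
Stored big-endian, the bytes at ascending addresses are 99 08 05 84 A1 AD 68 17.
Read back as little-endian, the first byte is least significant, giving 0x1768ADA184050899.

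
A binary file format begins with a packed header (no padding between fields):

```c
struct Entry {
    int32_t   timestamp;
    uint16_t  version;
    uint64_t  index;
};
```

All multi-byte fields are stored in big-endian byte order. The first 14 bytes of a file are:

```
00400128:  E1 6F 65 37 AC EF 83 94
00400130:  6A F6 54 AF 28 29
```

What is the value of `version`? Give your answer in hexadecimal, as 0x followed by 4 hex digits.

`version` follows `timestamp` (4 bytes), so it starts at byte offset 4 and occupies 2 bytes.
Bytes at offsets 4..5: AC EF.
Big-endian stores the most-significant byte at the lowest address.
The bytes are already most-significant first: 0xACEF.

0xACEF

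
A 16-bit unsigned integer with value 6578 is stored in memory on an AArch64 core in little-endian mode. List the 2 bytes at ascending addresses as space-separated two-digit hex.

B2 19

6578 in hexadecimal, padded to 16 bits, is 0x19B2.
Split into bytes (most-significant first): 19 B2.
In little-endian order the low byte comes first in memory.
So at ascending addresses the bytes are B2 19.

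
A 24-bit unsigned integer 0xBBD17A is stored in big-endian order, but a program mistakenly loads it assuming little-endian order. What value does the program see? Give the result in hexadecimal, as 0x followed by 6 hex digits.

0x7AD1BB

Stored big-endian, the bytes at ascending addresses are BB D1 7A.
Read back as little-endian, the first byte is least significant, giving 0x7AD1BB.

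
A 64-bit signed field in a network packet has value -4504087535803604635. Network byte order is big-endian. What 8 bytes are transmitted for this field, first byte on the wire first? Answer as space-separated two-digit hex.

C1 7E 44 3F F7 29 61 65

Two's complement of -4504087535803604635 in 64 bits: 4504087535803604635 = 0x3E81BBC008D69E9B; invert → 0xC17E443FF7296164; add 1 → 0xC17E443FF7296165.
Split into bytes (most-significant first): C1 7E 44 3F F7 29 61 65.
Big-endian stores the most-significant byte at the lowest address.
So the memory order matches the most-significant-first order: C1 7E 44 3F F7 29 61 65.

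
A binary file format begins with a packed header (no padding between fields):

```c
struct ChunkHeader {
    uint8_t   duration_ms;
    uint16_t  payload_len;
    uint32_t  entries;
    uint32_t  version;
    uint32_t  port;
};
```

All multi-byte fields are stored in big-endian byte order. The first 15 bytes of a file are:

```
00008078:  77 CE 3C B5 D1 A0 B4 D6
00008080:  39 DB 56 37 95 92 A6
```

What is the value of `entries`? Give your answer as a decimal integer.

`entries` follows `duration_ms` (1 B), `payload_len` (2 B), so it starts at offset 1 + 2 = 3 and occupies 4 bytes.
Bytes at offsets 3..6: B5 D1 A0 B4.
In big-endian order the high byte comes first in memory.
The bytes are already most-significant first: 0xB5D1A0B4.
0xB5D1A0B4 = 3050414260.

3050414260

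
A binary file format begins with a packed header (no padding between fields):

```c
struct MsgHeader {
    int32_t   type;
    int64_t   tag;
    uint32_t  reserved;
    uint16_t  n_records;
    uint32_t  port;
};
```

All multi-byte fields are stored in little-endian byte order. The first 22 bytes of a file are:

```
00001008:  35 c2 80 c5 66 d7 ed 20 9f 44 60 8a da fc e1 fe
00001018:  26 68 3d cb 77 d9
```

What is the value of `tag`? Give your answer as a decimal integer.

`tag` follows `type` (4 bytes), so it starts at byte offset 4 and occupies 8 bytes.
Bytes at offsets 4..11: 66 D7 ED 20 9F 44 60 8A.
Little-endian: lowest address holds the least-significant byte.
Reassemble most-significant byte first: 8A 60 44 9F 20 ED D7 66 → 0x8A60449F20EDD766.
Top bit is set, so as a signed 64-bit value this is 0x8A60449F20EDD766 − 2^64 = -8475699048468326554.

-8475699048468326554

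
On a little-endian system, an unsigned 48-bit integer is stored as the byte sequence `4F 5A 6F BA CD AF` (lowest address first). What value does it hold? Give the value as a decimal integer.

193298131016271

Little-endian stores the least-significant byte at the lowest address.
Reassemble most-significant byte first: AF CD BA 6F 5A 4F → 0xAFCDBA6F5A4F.
0xAFCDBA6F5A4F = 193298131016271.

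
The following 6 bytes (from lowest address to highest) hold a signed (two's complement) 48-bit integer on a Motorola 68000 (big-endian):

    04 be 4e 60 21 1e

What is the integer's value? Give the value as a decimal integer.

5215405220126

In big-endian order the high byte comes first in memory.
The bytes are already most-significant first: 0x04BE4E60211E.
0x04BE4E60211E = 5215405220126.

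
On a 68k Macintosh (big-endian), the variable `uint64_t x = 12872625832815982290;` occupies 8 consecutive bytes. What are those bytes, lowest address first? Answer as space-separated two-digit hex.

B2 A4 C0 FE 2B 83 76 D2

12872625832815982290 in hexadecimal, padded to 64 bits, is 0xB2A4C0FE2B8376D2.
Split into bytes (most-significant first): B2 A4 C0 FE 2B 83 76 D2.
Big-endian: lowest address holds the most-significant byte.
So the memory order matches the most-significant-first order: B2 A4 C0 FE 2B 83 76 D2.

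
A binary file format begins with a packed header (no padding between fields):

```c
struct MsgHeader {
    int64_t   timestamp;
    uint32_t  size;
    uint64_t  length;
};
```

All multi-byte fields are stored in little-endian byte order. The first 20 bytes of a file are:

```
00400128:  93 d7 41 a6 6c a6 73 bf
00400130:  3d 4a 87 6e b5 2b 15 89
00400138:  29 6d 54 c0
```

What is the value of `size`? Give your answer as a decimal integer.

`size` follows `timestamp` (8 bytes), so it starts at byte offset 8 and occupies 4 bytes.
Bytes at offsets 8..11: 3D 4A 87 6E.
In little-endian order the low byte comes first in memory.
Reassemble most-significant byte first: 6E 87 4A 3D → 0x6E874A3D.
0x6E874A3D = 1854360125.

1854360125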